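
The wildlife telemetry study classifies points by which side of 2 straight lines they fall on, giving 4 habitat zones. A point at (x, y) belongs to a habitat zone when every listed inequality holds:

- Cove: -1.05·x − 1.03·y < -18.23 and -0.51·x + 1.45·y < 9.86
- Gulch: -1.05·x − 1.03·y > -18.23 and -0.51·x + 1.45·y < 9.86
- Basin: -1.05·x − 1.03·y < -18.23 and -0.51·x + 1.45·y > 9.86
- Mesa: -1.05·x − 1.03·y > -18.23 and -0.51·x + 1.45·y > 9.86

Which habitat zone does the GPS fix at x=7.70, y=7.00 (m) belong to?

-1.05·7.70 − 1.03·7.00 = -15.295, which is > -18.23
-0.51·7.70 + 1.45·7.00 = 6.223, which is < 9.86
This sign pattern matches Gulch.

Gulch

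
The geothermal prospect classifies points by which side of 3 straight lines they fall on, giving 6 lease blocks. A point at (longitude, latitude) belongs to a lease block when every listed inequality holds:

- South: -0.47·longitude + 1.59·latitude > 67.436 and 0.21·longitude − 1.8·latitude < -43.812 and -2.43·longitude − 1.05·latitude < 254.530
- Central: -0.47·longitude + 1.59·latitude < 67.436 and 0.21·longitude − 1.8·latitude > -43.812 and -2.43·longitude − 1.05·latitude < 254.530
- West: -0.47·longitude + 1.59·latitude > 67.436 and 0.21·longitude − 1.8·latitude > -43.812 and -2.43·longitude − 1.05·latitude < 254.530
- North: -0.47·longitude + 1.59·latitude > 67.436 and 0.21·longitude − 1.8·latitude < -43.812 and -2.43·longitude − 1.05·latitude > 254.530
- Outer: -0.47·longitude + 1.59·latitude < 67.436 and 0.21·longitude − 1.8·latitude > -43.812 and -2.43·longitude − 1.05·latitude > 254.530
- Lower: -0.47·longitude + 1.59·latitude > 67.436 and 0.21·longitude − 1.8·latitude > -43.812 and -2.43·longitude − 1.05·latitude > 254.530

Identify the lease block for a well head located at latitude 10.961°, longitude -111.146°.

-0.47·-111.146 + 1.59·10.961 = 69.667, which is > 67.436
0.21·-111.146 − 1.8·10.961 = -43.070, which is > -43.812
-2.43·-111.146 − 1.05·10.961 = 258.576, which is > 254.530
This sign pattern matches Lower.

Lower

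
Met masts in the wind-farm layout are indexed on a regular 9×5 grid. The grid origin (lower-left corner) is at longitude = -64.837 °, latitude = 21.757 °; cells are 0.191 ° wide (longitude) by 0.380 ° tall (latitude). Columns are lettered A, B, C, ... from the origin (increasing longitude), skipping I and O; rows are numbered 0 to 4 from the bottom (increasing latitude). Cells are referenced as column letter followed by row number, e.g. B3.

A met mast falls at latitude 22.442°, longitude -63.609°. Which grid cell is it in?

Column index: ⌊(-63.609 − -64.837) / 0.191⌋ = ⌊6.429⌋ = 6 → column G
Row offset from origin: ⌊(22.442 − 21.757) / 0.380⌋ = ⌊1.803⌋ = 1 → row 1

G1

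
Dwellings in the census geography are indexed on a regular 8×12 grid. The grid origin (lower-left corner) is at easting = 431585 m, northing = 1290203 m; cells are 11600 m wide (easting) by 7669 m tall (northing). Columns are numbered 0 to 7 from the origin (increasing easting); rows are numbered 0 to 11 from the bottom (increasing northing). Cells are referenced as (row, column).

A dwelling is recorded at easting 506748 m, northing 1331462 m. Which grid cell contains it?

Column index: ⌊(506748 − 431585) / 11600⌋ = ⌊6.480⌋ = 6
Row offset from origin: ⌊(1331462 − 1290203) / 7669⌋ = ⌊5.380⌋ = 5 → row 5

(5, 6)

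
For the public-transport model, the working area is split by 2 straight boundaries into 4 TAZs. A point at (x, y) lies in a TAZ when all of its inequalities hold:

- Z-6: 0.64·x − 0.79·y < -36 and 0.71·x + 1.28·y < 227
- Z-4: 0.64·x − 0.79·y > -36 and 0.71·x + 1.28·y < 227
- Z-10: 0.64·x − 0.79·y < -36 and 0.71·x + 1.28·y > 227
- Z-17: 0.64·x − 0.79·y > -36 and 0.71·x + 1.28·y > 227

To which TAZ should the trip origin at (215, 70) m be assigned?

0.64·215 − 0.79·70 = 82.300, which is > -36
0.71·215 + 1.28·70 = 242.250, which is > 227
This sign pattern matches Z-17.

Z-17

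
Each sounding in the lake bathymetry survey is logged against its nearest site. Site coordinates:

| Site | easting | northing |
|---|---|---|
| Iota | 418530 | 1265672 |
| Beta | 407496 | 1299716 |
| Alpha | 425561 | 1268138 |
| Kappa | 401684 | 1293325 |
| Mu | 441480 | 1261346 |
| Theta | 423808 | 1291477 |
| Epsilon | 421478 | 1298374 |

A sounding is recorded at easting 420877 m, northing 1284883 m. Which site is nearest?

Squared distances to each site:
Iota: 374570930.000; Beta: 399069050.000; Alpha: 302334881.000; Kappa: 439638613.000; Mu: 978473978.000; Theta: 52071597.000; Epsilon: 182368282.000.
Minimum at Theta.

Theta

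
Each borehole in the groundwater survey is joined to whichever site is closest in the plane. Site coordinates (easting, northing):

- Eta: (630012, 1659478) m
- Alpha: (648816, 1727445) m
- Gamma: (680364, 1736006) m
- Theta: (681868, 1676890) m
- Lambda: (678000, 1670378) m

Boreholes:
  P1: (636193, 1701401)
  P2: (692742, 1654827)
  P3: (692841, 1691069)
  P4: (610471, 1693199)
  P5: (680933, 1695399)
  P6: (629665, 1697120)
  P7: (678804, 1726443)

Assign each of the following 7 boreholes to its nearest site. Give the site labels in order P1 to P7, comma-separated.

P1 → Alpha (d²=837630065.00)
P2 → Lambda (d²=459160165.00)
P3 → Theta (d²=321450770.00)
P4 → Eta (d²=1518956522.00)
P5 → Theta (d²=343457306.00)
P6 → Alpha (d²=1286366426.00)
P7 → Gamma (d²=93884569.00)

Alpha, Lambda, Theta, Eta, Theta, Alpha, Gamma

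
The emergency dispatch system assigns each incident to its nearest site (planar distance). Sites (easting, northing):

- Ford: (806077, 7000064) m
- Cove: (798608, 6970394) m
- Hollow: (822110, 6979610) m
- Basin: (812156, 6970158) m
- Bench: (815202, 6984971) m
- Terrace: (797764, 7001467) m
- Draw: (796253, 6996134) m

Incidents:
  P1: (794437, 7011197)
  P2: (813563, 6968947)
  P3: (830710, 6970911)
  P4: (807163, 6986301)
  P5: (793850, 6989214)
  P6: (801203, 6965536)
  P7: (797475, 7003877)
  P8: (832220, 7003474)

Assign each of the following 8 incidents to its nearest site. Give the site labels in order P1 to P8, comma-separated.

Terrace, Basin, Hollow, Bench, Draw, Cove, Terrace, Bench

P1 → Terrace (d²=105741829.00)
P2 → Basin (d²=3446170.00)
P3 → Hollow (d²=149632601.00)
P4 → Bench (d²=66394421.00)
P5 → Draw (d²=53660809.00)
P6 → Cove (d²=30334189.00)
P7 → Terrace (d²=5891621.00)
P8 → Bench (d²=631973333.00)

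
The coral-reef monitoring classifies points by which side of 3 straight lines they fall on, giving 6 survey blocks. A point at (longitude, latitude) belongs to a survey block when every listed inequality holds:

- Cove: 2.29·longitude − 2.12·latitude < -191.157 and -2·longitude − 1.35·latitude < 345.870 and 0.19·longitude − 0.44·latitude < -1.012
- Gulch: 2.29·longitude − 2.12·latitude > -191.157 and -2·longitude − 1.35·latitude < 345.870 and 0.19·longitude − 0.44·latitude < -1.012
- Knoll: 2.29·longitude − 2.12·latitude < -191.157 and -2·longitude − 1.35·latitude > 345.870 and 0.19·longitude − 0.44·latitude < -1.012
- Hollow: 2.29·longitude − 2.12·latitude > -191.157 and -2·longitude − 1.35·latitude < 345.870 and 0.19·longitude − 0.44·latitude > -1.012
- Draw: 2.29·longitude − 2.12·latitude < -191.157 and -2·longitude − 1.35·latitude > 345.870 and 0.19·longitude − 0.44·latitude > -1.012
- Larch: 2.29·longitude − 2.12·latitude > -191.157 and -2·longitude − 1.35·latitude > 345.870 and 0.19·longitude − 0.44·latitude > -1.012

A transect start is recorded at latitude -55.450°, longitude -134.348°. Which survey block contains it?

Gulch

2.29·-134.348 − 2.12·-55.450 = -190.103, which is > -191.157
-2·-134.348 − 1.35·-55.450 = 343.554, which is < 345.870
0.19·-134.348 − 0.44·-55.450 = -1.128, which is < -1.012
This sign pattern matches Gulch.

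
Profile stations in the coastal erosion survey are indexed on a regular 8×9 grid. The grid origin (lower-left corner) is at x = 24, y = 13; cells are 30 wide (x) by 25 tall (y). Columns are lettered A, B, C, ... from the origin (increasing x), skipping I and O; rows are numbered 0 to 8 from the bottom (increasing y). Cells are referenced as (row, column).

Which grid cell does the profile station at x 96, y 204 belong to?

(7, C)

Column index: ⌊(96 − 24) / 30⌋ = ⌊2.400⌋ = 2 → column C
Row offset from origin: ⌊(204 − 13) / 25⌋ = ⌊7.640⌋ = 7 → row 7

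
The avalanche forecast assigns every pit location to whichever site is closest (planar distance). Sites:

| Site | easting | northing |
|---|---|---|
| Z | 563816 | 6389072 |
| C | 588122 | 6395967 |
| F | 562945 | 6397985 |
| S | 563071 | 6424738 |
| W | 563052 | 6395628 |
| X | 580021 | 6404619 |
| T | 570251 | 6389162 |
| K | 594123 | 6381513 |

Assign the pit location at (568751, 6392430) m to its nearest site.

Squared distances to each site:
Z: 35630389.000; C: 387746010.000; F: 64567661.000; S: 1076069264.000; W: 42705805.000; X: 275584621.000; T: 12929824.000; K: 762919273.000.
Minimum at T.

T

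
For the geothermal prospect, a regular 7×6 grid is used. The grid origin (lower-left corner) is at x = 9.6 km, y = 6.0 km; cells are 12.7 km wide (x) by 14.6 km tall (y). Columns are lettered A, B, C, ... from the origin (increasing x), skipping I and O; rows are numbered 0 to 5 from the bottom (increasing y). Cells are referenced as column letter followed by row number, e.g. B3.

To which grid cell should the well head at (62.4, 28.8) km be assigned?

E1

Column index: ⌊(62.4 − 9.6) / 12.7⌋ = ⌊4.157⌋ = 4 → column E
Row offset from origin: ⌊(28.8 − 6.0) / 14.6⌋ = ⌊1.562⌋ = 1 → row 1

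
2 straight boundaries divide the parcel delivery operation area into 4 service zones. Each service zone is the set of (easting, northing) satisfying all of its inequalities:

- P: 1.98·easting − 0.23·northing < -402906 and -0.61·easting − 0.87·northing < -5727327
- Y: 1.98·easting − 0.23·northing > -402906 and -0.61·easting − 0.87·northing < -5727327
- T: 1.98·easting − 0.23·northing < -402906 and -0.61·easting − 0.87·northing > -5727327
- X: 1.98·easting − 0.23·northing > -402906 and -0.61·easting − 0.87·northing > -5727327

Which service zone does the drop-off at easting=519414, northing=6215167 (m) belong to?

X

1.98·519414 − 0.23·6215167 = -401048.690, which is > -402906
-0.61·519414 − 0.87·6215167 = -5724037.830, which is > -5727327
This sign pattern matches X.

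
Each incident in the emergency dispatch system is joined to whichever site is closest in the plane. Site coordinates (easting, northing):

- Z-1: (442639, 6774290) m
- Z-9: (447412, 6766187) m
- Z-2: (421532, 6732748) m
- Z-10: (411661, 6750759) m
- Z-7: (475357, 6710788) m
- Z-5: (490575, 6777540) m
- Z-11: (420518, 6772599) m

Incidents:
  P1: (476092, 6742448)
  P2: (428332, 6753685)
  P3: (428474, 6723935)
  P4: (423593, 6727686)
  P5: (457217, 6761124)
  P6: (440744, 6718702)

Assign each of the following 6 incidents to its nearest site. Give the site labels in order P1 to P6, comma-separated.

Z-7, Z-10, Z-2, Z-2, Z-9, Z-2

P1 → Z-7 (d²=1002895825.00)
P2 → Z-10 (d²=286483717.00)
P3 → Z-2 (d²=125860333.00)
P4 → Z-2 (d²=29871565.00)
P5 → Z-9 (d²=121771994.00)
P6 → Z-2 (d²=566391060.00)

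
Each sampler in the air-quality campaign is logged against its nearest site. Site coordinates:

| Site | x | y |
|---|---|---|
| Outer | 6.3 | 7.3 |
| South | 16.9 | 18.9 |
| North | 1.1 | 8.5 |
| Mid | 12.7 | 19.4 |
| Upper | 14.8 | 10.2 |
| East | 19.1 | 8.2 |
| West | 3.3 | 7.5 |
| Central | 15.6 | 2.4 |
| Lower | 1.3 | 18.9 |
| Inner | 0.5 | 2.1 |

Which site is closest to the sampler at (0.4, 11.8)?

Squared distances to each site:
Outer: 55.060; South: 322.660; North: 11.380; Mid: 209.050; Upper: 209.920; East: 362.650; West: 26.900; Central: 319.400; Lower: 51.220; Inner: 94.100.
Minimum at North.

North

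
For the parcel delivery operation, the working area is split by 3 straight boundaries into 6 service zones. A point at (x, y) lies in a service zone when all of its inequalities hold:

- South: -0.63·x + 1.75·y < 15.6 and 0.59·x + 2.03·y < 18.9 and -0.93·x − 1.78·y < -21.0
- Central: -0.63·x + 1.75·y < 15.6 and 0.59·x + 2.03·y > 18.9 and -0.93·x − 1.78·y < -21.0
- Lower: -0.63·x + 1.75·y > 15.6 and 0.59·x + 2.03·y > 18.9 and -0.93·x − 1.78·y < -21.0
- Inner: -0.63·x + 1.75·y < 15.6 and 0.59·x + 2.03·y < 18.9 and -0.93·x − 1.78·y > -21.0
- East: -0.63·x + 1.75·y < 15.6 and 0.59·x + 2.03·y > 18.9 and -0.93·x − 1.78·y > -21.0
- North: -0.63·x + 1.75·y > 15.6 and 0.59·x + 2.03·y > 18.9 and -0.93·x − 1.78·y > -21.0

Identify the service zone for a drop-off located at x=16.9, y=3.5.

-0.63·16.9 + 1.75·3.5 = -4.522, which is < 15.6
0.59·16.9 + 2.03·3.5 = 17.076, which is < 18.9
-0.93·16.9 − 1.78·3.5 = -21.947, which is < -21.0
This sign pattern matches South.

South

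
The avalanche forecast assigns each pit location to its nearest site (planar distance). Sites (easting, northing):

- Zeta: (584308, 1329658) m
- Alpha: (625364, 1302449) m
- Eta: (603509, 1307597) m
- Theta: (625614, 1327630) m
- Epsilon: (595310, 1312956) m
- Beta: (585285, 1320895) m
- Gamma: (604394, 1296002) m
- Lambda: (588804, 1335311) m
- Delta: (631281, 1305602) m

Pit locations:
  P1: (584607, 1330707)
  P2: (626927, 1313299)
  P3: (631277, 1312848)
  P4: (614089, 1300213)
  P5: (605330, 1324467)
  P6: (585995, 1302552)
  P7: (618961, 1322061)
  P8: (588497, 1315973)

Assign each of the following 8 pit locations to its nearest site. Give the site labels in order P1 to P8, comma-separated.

Zeta, Delta, Delta, Gamma, Epsilon, Epsilon, Theta, Beta

P1 → Zeta (d²=1189802.00)
P2 → Delta (d²=78201125.00)
P3 → Delta (d²=52504532.00)
P4 → Gamma (d²=111725546.00)
P5 → Epsilon (d²=232903521.00)
P6 → Epsilon (d²=195012441.00)
P7 → Theta (d²=75276170.00)
P8 → Beta (d²=34543028.00)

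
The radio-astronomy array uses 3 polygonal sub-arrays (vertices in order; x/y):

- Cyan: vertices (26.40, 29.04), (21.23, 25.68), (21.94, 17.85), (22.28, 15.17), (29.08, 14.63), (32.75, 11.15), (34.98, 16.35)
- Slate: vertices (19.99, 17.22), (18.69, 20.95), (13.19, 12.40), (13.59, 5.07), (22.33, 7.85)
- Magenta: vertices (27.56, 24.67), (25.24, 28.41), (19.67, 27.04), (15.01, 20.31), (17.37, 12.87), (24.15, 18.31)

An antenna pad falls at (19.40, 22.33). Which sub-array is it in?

Cast a ray rightward from (19.40, 22.33). For each polygon, the edges (by vertex number in listed order) whose endpoints lie on opposite sides of y = 22.33, where each meets that height, and whether that is right or left of the point:
Cyan: 2–3 at x≈21.534 (right), 7–1 at x≈30.937 (right) → 2 crossings.
Slate: no edge straddles that height → 0 crossings.
Magenta: 3–4 at x≈16.409 (left), 6–1 at x≈26.305 (right) → 1 crossing.
Only Magenta has an odd count, so the point is inside Magenta.

Magenta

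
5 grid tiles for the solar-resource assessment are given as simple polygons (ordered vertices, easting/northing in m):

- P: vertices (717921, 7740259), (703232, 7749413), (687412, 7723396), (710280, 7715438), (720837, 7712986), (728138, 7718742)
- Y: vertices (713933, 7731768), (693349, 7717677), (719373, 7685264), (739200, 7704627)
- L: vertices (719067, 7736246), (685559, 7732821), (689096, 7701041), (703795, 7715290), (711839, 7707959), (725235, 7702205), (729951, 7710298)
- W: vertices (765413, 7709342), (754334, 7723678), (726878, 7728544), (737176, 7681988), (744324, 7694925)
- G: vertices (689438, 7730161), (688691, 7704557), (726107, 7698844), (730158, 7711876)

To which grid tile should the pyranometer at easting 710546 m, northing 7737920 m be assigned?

P

Cast a ray rightward from (710546, 7737920). For each polygon, the edges (by vertex number in listed order) whose endpoints lie on opposite sides of northing = 7737920, where each meets that height, and whether that is right or left of the point:
P: 2–3 at easting≈696243.5 (left), 6–1 at easting≈719031.6 (right) → 1 crossing.
Y: no edge straddles that height → 0 crossings.
L: no edge straddles that height → 0 crossings.
W: no edge straddles that height → 0 crossings.
G: no edge straddles that height → 0 crossings.
Only P has an odd count, so the point is inside P.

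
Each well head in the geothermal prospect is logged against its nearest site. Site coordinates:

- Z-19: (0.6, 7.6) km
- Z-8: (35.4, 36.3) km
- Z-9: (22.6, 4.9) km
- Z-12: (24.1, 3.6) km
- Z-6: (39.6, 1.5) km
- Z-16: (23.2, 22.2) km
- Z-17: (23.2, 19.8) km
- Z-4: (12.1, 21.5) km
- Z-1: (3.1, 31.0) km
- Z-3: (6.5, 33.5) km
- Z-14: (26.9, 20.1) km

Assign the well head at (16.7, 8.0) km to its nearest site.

Squared distances to each site:
Z-19: 259.370; Z-8: 1150.580; Z-9: 44.420; Z-12: 74.120; Z-6: 566.660; Z-16: 243.890; Z-17: 181.490; Z-4: 203.410; Z-1: 713.960; Z-3: 754.290; Z-14: 250.450.
Minimum at Z-9.

Z-9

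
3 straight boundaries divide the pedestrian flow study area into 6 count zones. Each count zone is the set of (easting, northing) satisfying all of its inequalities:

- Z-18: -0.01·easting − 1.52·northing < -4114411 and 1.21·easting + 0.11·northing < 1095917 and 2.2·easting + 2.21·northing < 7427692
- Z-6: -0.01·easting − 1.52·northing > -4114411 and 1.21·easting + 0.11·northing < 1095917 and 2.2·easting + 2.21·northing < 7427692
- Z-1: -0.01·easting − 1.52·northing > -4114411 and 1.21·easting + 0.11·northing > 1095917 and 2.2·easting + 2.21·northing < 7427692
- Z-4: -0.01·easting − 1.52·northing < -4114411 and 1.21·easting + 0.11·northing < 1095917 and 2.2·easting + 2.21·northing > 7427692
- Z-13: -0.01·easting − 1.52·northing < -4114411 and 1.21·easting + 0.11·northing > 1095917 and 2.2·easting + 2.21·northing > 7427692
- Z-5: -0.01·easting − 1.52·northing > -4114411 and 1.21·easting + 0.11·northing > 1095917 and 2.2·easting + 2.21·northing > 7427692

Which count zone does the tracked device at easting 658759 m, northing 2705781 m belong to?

-0.01·658759 − 1.52·2705781 = -4119374.710, which is < -4114411
1.21·658759 + 0.11·2705781 = 1094734.300, which is < 1095917
2.2·658759 + 2.21·2705781 = 7429045.810, which is > 7427692
This sign pattern matches Z-4.

Z-4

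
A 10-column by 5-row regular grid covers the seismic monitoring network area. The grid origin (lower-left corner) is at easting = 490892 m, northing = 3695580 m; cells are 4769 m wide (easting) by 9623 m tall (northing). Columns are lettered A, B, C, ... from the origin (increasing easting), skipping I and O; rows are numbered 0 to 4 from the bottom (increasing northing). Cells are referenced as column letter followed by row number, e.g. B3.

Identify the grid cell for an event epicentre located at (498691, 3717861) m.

B2

Column index: ⌊(498691 − 490892) / 4769⌋ = ⌊1.635⌋ = 1 → column B
Row offset from origin: ⌊(3717861 − 3695580) / 9623⌋ = ⌊2.315⌋ = 2 → row 2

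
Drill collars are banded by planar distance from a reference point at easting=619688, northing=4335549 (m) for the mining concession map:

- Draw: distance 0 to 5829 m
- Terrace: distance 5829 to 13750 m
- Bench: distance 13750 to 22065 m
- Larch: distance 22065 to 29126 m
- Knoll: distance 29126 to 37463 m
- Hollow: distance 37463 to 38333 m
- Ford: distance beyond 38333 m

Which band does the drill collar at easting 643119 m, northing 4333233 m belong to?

Larch

Distance = √((643119−619688)² + (4333233−4335549)²) = √(549011761.000 + 5363856.000) = 23545.182 m.
22065 ≤ 23545.182 < 29126 → Larch.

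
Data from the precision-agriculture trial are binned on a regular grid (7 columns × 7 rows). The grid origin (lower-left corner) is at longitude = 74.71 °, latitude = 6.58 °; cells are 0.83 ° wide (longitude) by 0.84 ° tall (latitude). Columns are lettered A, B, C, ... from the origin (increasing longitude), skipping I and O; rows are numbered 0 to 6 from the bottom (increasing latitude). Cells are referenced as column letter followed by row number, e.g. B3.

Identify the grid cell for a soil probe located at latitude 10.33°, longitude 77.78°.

Column index: ⌊(77.78 − 74.71) / 0.83⌋ = ⌊3.699⌋ = 3 → column D
Row offset from origin: ⌊(10.33 − 6.58) / 0.84⌋ = ⌊4.464⌋ = 4 → row 4

D4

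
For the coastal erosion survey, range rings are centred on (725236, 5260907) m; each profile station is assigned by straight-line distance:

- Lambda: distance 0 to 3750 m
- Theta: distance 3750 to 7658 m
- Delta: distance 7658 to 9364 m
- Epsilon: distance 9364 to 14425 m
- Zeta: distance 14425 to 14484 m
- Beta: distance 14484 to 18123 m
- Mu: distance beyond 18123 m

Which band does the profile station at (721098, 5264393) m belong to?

Distance = √((721098−725236)² + (5264393−5260907)²) = √(17123044.000 + 12152196.000) = 5410.660 m.
3750 ≤ 5410.660 < 7658 → Theta.

Theta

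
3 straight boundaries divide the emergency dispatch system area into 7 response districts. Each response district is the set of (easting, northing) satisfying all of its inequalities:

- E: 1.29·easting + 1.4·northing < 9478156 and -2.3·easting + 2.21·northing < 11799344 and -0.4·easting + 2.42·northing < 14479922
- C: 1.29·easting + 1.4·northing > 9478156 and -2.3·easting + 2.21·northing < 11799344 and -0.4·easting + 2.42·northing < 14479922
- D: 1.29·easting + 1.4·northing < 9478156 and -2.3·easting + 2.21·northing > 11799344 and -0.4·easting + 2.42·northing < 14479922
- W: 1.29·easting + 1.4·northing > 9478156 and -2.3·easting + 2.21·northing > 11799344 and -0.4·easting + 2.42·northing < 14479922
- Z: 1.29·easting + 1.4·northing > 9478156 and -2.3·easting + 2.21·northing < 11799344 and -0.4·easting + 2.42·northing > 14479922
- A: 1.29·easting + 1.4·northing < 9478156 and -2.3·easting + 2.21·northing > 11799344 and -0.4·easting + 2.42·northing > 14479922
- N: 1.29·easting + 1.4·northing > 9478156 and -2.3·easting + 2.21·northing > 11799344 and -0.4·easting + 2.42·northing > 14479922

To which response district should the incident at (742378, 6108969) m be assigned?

1.29·742378 + 1.4·6108969 = 9510224.220, which is > 9478156
-2.3·742378 + 2.21·6108969 = 11793352.090, which is < 11799344
-0.4·742378 + 2.42·6108969 = 14486753.780, which is > 14479922
This sign pattern matches Z.

Z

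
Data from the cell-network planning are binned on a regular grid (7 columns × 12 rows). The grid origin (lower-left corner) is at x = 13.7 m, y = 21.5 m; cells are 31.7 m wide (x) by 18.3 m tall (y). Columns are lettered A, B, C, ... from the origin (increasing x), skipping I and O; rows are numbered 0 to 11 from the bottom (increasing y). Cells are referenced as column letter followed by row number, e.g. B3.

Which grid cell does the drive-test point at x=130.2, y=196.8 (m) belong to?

Column index: ⌊(130.2 − 13.7) / 31.7⌋ = ⌊3.675⌋ = 3 → column D
Row offset from origin: ⌊(196.8 − 21.5) / 18.3⌋ = ⌊9.579⌋ = 9 → row 9

D9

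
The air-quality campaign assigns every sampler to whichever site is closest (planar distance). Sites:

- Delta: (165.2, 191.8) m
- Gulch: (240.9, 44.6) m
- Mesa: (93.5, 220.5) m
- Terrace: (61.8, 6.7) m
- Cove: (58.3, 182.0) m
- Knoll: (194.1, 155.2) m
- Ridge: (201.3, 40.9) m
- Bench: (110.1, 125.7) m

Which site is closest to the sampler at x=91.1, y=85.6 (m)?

Bench

Squared distances to each site:
Delta: 16769.250; Gulch: 24121.040; Mesa: 18203.770; Terrace: 7083.700; Cove: 10368.800; Knoll: 15453.160; Ridge: 14142.130; Bench: 1969.010.
Minimum at Bench.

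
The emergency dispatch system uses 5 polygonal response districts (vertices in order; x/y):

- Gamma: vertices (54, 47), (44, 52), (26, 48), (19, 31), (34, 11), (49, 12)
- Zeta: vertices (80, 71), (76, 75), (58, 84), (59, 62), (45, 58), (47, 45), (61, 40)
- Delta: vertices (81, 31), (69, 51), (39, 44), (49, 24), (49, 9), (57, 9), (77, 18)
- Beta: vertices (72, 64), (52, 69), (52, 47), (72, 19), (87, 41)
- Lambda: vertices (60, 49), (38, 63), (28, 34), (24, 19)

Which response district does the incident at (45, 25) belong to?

Gamma

Cast a ray rightward from (45, 25). For each polygon, the edges (by vertex number in listed order) whose endpoints lie on opposite sides of y = 25, where each meets that height, and whether that is right or left of the point:
Gamma: 4–5 at x≈23.5 (left), 6–1 at x≈50.9 (right) → 1 crossing.
Zeta: no edge straddles that height → 0 crossings.
Delta: 3–4 at x≈48.5 (right), 7–1 at x≈79.2 (right) → 2 crossings.
Beta: 3–4 at x≈67.7 (right), 4–5 at x≈76.1 (right) → 2 crossings.
Lambda: 3–4 at x≈25.6 (left), 4–1 at x≈31.2 (left) → 0 crossings.
Only Gamma has an odd count, so the point is inside Gamma.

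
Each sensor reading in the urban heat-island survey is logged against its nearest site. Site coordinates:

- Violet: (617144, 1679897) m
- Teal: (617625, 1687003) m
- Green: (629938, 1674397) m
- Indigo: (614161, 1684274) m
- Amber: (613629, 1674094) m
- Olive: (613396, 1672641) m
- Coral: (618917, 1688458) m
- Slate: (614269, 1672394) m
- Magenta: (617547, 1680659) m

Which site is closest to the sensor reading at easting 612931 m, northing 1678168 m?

Squared distances to each site:
Violet: 20738810.000; Teal: 100090861.000; Green: 303458490.000; Indigo: 38796136.000; Amber: 17084680.000; Olive: 30763954.000; Coral: 141716296.000; Slate: 35129320.000; Magenta: 27512537.000.
Minimum at Amber.

Amber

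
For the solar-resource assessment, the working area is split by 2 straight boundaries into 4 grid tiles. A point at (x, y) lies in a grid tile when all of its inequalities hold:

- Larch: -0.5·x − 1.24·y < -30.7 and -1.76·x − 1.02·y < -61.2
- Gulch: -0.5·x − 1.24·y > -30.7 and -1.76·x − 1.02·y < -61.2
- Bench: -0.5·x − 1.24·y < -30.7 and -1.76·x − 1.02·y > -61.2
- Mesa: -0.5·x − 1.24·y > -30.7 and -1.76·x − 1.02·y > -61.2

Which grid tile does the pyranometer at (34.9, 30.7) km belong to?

Larch

-0.5·34.9 − 1.24·30.7 = -55.518, which is < -30.7
-1.76·34.9 − 1.02·30.7 = -92.738, which is < -61.2
This sign pattern matches Larch.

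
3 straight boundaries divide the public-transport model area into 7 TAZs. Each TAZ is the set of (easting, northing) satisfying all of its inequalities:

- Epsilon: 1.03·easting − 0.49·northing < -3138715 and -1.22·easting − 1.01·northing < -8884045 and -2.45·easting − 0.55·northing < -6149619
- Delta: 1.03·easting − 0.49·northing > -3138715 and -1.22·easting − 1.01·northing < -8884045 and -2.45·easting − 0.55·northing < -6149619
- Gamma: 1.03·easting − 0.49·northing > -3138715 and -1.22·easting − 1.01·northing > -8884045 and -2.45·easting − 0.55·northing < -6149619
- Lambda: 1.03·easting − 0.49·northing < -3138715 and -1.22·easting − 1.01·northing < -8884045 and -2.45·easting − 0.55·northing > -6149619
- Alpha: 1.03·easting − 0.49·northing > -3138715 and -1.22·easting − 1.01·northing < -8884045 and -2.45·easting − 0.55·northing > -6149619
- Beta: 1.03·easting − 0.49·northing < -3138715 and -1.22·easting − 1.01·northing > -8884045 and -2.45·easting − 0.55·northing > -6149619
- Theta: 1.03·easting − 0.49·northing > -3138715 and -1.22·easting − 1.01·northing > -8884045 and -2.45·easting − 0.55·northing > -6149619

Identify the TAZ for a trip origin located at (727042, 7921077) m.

1.03·727042 − 0.49·7921077 = -3132474.470, which is > -3138715
-1.22·727042 − 1.01·7921077 = -8887279.010, which is < -8884045
-2.45·727042 − 0.55·7921077 = -6137845.250, which is > -6149619
This sign pattern matches Alpha.

Alpha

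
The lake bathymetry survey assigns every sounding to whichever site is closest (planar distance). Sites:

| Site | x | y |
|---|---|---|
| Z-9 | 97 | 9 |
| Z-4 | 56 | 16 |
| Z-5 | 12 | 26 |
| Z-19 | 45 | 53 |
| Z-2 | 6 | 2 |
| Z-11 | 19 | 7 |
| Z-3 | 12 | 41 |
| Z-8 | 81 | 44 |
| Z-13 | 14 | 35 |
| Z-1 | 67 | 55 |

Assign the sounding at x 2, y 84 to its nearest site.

Squared distances to each site:
Z-9: 14650.000; Z-4: 7540.000; Z-5: 3464.000; Z-19: 2810.000; Z-2: 6740.000; Z-11: 6218.000; Z-3: 1949.000; Z-8: 7841.000; Z-13: 2545.000; Z-1: 5066.000.
Minimum at Z-3.

Z-3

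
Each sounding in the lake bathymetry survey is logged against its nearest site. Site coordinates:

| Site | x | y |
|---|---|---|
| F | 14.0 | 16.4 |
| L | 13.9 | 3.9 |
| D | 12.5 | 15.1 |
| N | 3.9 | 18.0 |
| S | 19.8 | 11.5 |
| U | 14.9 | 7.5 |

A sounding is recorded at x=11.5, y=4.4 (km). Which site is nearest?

L

Squared distances to each site:
F: 150.250; L: 6.010; D: 115.490; N: 242.720; S: 119.300; U: 21.170.
Minimum at L.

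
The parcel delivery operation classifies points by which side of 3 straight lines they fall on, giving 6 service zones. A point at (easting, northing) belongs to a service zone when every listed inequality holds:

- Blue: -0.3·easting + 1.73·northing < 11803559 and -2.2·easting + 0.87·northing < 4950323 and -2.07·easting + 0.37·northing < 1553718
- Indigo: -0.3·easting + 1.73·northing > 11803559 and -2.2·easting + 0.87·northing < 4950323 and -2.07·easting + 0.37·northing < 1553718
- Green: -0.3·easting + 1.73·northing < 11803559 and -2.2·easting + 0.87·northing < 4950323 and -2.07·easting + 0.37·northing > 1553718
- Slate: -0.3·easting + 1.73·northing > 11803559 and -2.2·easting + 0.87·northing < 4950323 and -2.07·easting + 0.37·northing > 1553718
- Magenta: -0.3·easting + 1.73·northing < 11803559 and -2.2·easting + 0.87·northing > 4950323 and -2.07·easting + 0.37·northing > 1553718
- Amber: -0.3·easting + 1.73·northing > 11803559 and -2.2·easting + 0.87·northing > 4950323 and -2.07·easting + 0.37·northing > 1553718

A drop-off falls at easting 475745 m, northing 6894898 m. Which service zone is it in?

Magenta

-0.3·475745 + 1.73·6894898 = 11785450.040, which is < 11803559
-2.2·475745 + 0.87·6894898 = 4951922.260, which is > 4950323
-2.07·475745 + 0.37·6894898 = 1566320.110, which is > 1553718
This sign pattern matches Magenta.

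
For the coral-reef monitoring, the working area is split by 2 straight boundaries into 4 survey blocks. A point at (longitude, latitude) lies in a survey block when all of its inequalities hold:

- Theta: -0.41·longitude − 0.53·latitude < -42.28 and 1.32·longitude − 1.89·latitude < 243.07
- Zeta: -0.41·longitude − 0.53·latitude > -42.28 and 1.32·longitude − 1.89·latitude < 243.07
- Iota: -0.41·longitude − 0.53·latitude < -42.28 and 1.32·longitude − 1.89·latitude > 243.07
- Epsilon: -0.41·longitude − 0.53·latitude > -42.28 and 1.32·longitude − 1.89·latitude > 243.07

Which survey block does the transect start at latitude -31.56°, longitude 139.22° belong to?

Epsilon

-0.41·139.22 − 0.53·-31.56 = -40.353, which is > -42.28
1.32·139.22 − 1.89·-31.56 = 243.419, which is > 243.07
This sign pattern matches Epsilon.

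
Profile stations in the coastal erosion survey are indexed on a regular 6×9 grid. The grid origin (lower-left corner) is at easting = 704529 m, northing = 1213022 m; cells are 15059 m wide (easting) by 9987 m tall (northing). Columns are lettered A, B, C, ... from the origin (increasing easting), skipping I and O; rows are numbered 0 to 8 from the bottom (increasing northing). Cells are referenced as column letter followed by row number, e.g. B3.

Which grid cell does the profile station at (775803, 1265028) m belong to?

E5

Column index: ⌊(775803 − 704529) / 15059⌋ = ⌊4.733⌋ = 4 → column E
Row offset from origin: ⌊(1265028 − 1213022) / 9987⌋ = ⌊5.207⌋ = 5 → row 5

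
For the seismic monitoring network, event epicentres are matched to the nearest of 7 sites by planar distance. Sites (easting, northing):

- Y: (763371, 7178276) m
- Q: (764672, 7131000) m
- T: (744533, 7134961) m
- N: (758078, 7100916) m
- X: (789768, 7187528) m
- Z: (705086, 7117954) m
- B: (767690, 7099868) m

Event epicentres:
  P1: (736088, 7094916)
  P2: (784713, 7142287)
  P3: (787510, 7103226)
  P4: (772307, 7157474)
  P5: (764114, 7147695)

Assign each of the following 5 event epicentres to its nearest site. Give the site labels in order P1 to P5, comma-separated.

N, Q, B, Y, Q

P1 → N (d²=519560100.00)
P2 → Q (d²=529038050.00)
P3 → B (d²=404108564.00)
P4 → Y (d²=512575300.00)
P5 → Q (d²=279034389.00)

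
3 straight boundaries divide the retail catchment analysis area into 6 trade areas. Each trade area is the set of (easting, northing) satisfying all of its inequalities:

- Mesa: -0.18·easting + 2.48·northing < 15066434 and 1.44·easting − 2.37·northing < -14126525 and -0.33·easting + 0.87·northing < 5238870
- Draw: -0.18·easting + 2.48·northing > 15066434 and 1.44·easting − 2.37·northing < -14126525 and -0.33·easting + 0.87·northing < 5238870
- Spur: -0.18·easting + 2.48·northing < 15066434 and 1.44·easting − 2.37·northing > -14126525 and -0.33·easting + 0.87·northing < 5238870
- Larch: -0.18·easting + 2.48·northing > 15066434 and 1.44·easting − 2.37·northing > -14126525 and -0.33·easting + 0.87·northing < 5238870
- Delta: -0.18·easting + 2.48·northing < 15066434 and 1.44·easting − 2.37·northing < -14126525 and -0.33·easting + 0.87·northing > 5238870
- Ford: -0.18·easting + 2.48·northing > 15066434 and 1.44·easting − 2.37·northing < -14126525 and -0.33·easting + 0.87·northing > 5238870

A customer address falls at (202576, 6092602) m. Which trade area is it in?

Draw

-0.18·202576 + 2.48·6092602 = 15073189.280, which is > 15066434
1.44·202576 − 2.37·6092602 = -14147757.300, which is < -14126525
-0.33·202576 + 0.87·6092602 = 5233713.660, which is < 5238870
This sign pattern matches Draw.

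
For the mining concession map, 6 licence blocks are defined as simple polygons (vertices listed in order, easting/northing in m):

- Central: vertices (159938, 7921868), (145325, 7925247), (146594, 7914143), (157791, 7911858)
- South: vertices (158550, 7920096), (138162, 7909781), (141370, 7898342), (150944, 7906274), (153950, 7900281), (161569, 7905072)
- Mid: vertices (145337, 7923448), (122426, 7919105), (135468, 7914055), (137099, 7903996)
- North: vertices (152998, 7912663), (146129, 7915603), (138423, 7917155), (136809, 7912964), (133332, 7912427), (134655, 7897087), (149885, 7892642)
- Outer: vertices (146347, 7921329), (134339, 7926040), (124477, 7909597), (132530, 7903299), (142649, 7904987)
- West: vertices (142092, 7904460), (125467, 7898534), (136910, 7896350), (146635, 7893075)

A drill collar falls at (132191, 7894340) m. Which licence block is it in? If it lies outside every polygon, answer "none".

Cast a ray rightward from (132191, 7894340). For each polygon, the edges (by vertex number in listed order) whose endpoints lie on opposite sides of northing = 7894340, where each meets that height, and whether that is right or left of the point:
Central: no edge straddles that height → 0 crossings.
South: no edge straddles that height → 0 crossings.
Mid: no edge straddles that height → 0 crossings.
North: 6–7 at easting≈144067.1 (right), 7–1 at easting≈150149.0 (right) → 2 crossings.
Outer: no edge straddles that height → 0 crossings.
West: 3–4 at easting≈142878.6 (right), 4–1 at easting≈146130.2 (right) → 2 crossings.
All counts are even, so the point lies outside every listed polygon.

none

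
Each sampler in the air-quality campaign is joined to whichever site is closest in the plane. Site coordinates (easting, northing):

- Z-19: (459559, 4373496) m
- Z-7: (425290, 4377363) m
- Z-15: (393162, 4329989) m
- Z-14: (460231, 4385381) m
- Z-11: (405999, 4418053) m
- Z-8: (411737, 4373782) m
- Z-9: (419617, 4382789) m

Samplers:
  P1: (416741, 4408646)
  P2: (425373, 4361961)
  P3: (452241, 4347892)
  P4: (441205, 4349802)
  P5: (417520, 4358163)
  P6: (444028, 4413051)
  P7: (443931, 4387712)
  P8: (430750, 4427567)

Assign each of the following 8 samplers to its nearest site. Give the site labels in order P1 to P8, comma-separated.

Z-11, Z-7, Z-19, Z-19, Z-8, Z-14, Z-14, Z-11

P1 → Z-11 (d²=203882213.00)
P2 → Z-7 (d²=237228493.00)
P3 → Z-19 (d²=709117940.00)
P4 → Z-19 (d²=898274952.00)
P5 → Z-8 (d²=277396250.00)
P6 → Z-14 (d²=1028166109.00)
P7 → Z-14 (d²=271123561.00)
P8 → Z-11 (d²=703128197.00)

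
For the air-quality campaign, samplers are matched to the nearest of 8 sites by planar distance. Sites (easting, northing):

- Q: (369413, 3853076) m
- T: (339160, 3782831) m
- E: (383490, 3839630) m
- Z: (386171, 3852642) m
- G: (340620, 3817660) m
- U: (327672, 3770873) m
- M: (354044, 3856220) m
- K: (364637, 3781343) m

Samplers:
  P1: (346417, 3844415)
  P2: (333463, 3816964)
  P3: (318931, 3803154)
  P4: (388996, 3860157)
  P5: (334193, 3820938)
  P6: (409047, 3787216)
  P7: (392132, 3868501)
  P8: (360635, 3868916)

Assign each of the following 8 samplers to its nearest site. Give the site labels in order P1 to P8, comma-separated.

M, G, G, Z, G, K, Z, M

P1 → M (d²=197529154.00)
P2 → G (d²=51707065.00)
P3 → G (d²=680836757.00)
P4 → Z (d²=64455850.00)
P5 → G (d²=52051613.00)
P6 → K (d²=2006740229.00)
P7 → Z (d²=287041402.00)
P8 → M (d²=204629697.00)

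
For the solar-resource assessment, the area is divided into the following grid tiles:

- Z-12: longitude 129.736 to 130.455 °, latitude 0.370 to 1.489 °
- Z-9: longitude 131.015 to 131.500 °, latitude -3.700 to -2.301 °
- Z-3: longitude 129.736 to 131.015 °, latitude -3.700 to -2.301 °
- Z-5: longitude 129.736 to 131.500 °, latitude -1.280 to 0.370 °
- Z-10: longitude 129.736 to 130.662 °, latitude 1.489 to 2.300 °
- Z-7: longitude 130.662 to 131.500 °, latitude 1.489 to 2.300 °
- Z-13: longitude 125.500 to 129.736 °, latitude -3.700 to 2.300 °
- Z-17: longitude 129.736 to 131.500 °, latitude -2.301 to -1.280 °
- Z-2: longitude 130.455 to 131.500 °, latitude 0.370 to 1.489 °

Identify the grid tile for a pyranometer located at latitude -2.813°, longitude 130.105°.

The point has longitude = 130.105 and latitude = -2.813.
Only Z-3 satisfies 129.736 ≤ longitude ≤ 131.015 and -3.700 ≤ latitude ≤ -2.301.

Z-3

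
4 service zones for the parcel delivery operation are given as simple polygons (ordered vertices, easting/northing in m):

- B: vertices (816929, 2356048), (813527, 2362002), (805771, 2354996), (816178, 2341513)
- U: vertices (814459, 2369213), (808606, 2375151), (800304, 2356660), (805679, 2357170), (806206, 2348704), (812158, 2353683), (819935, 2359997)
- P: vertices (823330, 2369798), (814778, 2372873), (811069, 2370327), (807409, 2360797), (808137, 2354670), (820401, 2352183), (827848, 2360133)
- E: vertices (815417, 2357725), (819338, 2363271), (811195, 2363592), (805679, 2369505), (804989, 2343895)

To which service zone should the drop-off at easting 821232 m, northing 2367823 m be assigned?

P

Cast a ray rightward from (821232, 2367823). For each polygon, the edges (by vertex number in listed order) whose endpoints lie on opposite sides of northing = 2367823, where each meets that height, and whether that is right or left of the point:
B: no edge straddles that height → 0 crossings.
U: 2–3 at easting≈805315.9 (left), 7–1 at easting≈815284.9 (left) → 0 crossings.
P: 3–4 at easting≈810107.3 (left), 7–1 at easting≈824253.2 (right) → 1 crossing.
E: 3–4 at easting≈807248.1 (left), 4–5 at easting≈805633.7 (left) → 0 crossings.
Only P has an odd count, so the point is inside P.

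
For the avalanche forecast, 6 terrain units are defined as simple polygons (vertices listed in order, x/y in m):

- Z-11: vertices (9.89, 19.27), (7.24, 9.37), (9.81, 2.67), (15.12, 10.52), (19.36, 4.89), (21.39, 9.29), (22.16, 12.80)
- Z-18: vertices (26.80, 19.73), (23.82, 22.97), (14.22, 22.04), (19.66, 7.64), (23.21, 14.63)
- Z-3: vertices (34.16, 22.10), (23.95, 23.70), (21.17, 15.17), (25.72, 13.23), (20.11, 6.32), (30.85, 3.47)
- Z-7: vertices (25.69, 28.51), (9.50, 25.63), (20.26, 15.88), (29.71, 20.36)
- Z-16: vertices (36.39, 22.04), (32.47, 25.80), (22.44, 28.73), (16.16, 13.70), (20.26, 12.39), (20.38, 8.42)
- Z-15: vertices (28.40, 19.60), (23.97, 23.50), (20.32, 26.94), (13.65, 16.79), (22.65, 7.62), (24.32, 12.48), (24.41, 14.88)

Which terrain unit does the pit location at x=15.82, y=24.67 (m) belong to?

Z-7

Cast a ray rightward from (15.82, 24.67). For each polygon, the edges (by vertex number in listed order) whose endpoints lie on opposite sides of y = 24.67, where each meets that height, and whether that is right or left of the point:
Z-11: no edge straddles that height → 0 crossings.
Z-18: no edge straddles that height → 0 crossings.
Z-3: no edge straddles that height → 0 crossings.
Z-7: 2–3 at x≈10.559 (left), 4–1 at x≈27.584 (right) → 1 crossing.
Z-16: 1–2 at x≈33.648 (right), 3–4 at x≈20.744 (right) → 2 crossings.
Z-15: 2–3 at x≈22.729 (right), 3–4 at x≈18.828 (right) → 2 crossings.
Only Z-7 has an odd count, so the point is inside Z-7.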